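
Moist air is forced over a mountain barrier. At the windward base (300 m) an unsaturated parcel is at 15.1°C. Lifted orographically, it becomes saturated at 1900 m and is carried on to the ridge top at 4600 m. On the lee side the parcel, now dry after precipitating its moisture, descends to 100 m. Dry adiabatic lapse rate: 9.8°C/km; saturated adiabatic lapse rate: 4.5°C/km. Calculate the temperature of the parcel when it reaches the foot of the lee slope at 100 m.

300–1900 m, dry: Δz = 1.6 km ⇒ ΔT = -15.68°C; T = -0.58°C
1900–4600 m, saturated: Δz = 2.7 km ⇒ ΔT = -12.15°C; T = -12.73°C
4600–100 m, dry descent: Δz = 4.5 km ⇒ ΔT = +44.1°C; T = 31.37°C

31.37°C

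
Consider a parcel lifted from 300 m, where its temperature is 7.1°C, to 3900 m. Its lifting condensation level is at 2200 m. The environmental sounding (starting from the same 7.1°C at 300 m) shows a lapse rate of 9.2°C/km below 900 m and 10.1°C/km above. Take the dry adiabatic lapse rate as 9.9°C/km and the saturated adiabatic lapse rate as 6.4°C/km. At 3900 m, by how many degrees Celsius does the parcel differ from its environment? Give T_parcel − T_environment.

Parcel:
  300–2200 m, dry: Δz = 1.9 km ⇒ ΔT = -18.81°C; T = -11.71°C
  2200–3900 m, saturated: Δz = 1.7 km ⇒ ΔT = -10.88°C; T = -22.59°C
Environment:
  300–900 m, environment, lower layer: Δz = 0.6 km ⇒ ΔT = -5.52°C; T = 1.58°C
  900–3900 m, environment, upper layer: Δz = 3 km ⇒ ΔT = -30.3°C; T = -28.72°C
T_parcel − T_env = -22.59 − (-28.72) = +6.13°C

+6.13°C (parcel warmer than environment)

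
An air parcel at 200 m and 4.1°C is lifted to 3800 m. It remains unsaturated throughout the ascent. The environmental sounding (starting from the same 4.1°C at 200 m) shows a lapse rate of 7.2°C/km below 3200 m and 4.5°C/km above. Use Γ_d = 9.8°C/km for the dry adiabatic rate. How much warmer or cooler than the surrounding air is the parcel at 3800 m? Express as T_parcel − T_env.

Parcel:
  200 → 3800 m (dry, 9.8°C/km): ΔT = -9.8 × 3.6 = -35.28°C → T = -31.18°C
Environment:
  200 → 3200 m (environment, lower layer, 7.2°C/km): ΔT = -7.2 × 3 = -21.6°C → T = -17.5°C
  3200 → 3800 m (environment, upper layer, 4.5°C/km): ΔT = -4.5 × 0.6 = -2.7°C → T = -20.2°C
T_parcel − T_env = -31.18 − (-20.2) = -10.98°C

-10.98°C (parcel cooler than environment)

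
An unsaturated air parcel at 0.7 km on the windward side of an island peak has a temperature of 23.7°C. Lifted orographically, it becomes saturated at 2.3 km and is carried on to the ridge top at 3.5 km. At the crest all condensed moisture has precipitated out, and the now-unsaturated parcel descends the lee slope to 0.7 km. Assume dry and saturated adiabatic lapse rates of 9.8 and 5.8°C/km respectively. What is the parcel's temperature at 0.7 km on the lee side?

28.5°C

From 700 m to 2300 m (dry): cools by 9.8 × 1.6 = 15.68°C, giving 8.02°C.
From 2300 m to 3500 m (saturated): cools by 5.8 × 1.2 = 6.96°C, giving 1.06°C.
From 3500 m to 700 m (dry descent): warms by 9.8 × 2.8 = 27.44°C, giving 28.5°C.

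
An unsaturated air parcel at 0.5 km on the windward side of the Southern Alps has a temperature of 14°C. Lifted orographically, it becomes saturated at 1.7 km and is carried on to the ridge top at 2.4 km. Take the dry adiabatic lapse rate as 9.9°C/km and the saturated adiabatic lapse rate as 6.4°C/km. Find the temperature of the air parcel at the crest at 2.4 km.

From 500 m to 1700 m (dry): cools by 9.9 × 1.2 = 11.88°C, giving 2.12°C.
From 1700 m to 2400 m (saturated): cools by 6.4 × 0.7 = 4.48°C, giving -2.36°C.

-2.36°C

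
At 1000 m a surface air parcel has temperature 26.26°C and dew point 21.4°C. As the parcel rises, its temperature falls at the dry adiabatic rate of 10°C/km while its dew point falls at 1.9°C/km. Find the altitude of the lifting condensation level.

1600 m

T and T_d converge at 10 − 1.9 = 8.1°C per km
Height above start = (26.26 − 21.4) / 8.1 = 0.6 km
LCL altitude = 1000 m + 600 m = 1600 m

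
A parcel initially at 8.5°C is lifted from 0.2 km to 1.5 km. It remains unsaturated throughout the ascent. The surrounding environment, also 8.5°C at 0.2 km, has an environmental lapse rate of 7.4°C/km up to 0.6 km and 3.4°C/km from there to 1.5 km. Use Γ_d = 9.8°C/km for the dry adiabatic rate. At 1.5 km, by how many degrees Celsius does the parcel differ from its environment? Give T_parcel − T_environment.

-6.72°C (parcel cooler than environment)

Parcel:
  Dry to 1500 m: -9.8 × 1.3 km = -12.74°C, so T = -4.24°C.
Environment:
  Environment, lower layer to 600 m: -7.4 × 0.4 km = -2.96°C, so T = 5.54°C.
  Environment, upper layer to 1500 m: -3.4 × 0.9 km = -3.06°C, so T = 2.48°C.
T_parcel − T_env = -4.24 − 2.48 = -6.72°C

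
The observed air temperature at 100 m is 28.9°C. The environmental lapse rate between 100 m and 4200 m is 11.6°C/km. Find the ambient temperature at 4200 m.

Environmental to 4200 m: -11.6 × 4.1 km = -47.56°C, so T = -18.66°C.

-18.66°C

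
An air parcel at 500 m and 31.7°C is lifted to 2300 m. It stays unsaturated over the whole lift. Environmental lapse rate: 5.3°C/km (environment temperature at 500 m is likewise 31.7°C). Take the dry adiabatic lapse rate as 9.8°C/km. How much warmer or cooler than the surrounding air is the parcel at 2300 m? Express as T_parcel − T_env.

Parcel:
  500–2300 m, dry: Δz = 1.8 km ⇒ ΔT = -17.64°C; T = 14.06°C
Environment:
  500–2300 m, environment: Δz = 1.8 km ⇒ ΔT = -9.54°C; T = 22.16°C
T_parcel − T_env = 14.06 − 22.16 = -8.1°C

-8.1°C (parcel cooler than environment)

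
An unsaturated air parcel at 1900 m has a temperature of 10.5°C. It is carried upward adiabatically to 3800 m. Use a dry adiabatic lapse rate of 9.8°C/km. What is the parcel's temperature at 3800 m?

-8.12°C

From 1900 m to 3800 m (dry adiabatic): cools by 9.8 × 1.9 = 18.62°C, giving -8.12°C.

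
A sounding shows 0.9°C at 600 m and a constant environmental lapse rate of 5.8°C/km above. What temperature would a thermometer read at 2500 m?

-10.12°C

From 600 m to 2500 m (environmental): cools by 5.8 × 1.9 = 11.02°C, giving -10.12°C.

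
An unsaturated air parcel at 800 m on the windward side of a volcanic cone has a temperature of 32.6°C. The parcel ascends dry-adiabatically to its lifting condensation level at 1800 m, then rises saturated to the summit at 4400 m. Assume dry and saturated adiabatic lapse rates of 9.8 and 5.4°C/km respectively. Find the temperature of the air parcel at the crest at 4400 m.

8.76°C

Dry to 1800 m: -9.8 × 1 km = -9.8°C, so T = 22.8°C.
Saturated to 4400 m: -5.4 × 2.6 km = -14.04°C, so T = 8.76°C.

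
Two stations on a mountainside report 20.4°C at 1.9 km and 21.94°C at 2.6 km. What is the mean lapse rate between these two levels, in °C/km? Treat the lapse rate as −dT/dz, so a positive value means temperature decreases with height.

-2.2°C/km

Γ = −ΔT/Δz = (20.4 − 21.94) / (2600 − 1900) m
  = -1.54°C / 0.7 km = -2.2°C/km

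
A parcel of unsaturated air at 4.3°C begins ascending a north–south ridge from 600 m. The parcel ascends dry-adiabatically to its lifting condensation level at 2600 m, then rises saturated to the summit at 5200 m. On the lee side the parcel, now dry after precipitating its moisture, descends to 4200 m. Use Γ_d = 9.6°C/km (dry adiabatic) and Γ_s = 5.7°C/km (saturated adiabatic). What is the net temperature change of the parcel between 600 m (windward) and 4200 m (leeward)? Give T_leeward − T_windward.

600–2600 m, dry: Δz = 2 km ⇒ ΔT = -19.2°C; T = -14.9°C
2600–5200 m, saturated: Δz = 2.6 km ⇒ ΔT = -14.82°C; T = -29.72°C
5200–4200 m, dry descent: Δz = 1 km ⇒ ΔT = +9.6°C; T = -20.12°C
Net change vs windward start: -20.12 − 4.3 = -24.42°C

-24.42°C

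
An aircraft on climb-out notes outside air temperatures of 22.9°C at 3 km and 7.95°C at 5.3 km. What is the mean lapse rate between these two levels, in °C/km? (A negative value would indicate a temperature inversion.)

6.5°C/km

Γ = −ΔT/Δz = (22.9 − 7.95) / (5300 − 3000) m
  = 14.95°C / 2.3 km = 6.5°C/km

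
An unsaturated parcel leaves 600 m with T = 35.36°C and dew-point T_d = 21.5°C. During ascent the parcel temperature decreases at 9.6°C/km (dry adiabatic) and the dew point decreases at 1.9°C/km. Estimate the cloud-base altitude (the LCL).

2400 m

T and T_d converge at 9.6 − 1.9 = 7.7°C per km
Height above start = (35.36 − 21.5) / 7.7 = 1.8 km
LCL altitude = 600 m + 1800 m = 2400 m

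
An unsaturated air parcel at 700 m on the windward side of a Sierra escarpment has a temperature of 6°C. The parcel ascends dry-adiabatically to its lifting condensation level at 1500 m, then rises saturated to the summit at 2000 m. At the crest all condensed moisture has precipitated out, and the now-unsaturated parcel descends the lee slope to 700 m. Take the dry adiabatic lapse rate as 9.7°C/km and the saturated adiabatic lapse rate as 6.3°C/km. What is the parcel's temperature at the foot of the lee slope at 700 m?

From 700 m to 1500 m (dry): cools by 9.7 × 0.8 = 7.76°C, giving -1.76°C.
From 1500 m to 2000 m (saturated): cools by 6.3 × 0.5 = 3.15°C, giving -4.91°C.
From 2000 m to 700 m (dry descent): warms by 9.7 × 1.3 = 12.61°C, giving 7.7°C.

7.7°C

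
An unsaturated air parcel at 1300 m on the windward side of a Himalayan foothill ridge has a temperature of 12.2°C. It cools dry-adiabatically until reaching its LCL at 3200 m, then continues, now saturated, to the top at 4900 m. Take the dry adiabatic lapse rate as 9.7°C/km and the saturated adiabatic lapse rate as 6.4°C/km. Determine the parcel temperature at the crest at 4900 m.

1300–3200 m, dry: Δz = 1.9 km ⇒ ΔT = -18.43°C; T = -6.23°C
3200–4900 m, saturated: Δz = 1.7 km ⇒ ΔT = -10.88°C; T = -17.11°C

-17.11°C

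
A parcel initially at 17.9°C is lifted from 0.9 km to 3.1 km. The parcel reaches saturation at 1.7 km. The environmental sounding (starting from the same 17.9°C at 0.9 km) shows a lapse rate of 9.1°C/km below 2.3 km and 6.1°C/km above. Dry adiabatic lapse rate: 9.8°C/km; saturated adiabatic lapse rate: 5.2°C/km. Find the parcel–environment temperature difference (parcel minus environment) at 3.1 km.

+2.5°C (parcel warmer than environment)

Parcel:
  From 900 m to 1700 m (dry): cools by 9.8 × 0.8 = 7.84°C, giving 10.06°C.
  From 1700 m to 3100 m (saturated): cools by 5.2 × 1.4 = 7.28°C, giving 2.78°C.
Environment:
  From 900 m to 2300 m (environment, lower layer): cools by 9.1 × 1.4 = 12.74°C, giving 5.16°C.
  From 2300 m to 3100 m (environment, upper layer): cools by 6.1 × 0.8 = 4.88°C, giving 0.28°C.
T_parcel − T_env = 2.78 − 0.28 = +2.5°C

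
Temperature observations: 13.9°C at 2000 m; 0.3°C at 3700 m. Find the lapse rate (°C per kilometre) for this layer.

Γ = −ΔT/Δz = (13.9 − 0.3) / (3700 − 2000) m
  = 13.6°C / 1.7 km = 8°C/km

8°C/km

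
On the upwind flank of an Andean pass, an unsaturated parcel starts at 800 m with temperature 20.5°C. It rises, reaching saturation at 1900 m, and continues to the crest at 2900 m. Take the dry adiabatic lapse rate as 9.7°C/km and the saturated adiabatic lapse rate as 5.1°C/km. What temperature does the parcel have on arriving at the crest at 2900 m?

From 800 m to 1900 m (dry): cools by 9.7 × 1.1 = 10.67°C, giving 9.83°C.
From 1900 m to 2900 m (saturated): cools by 5.1 × 1 = 5.1°C, giving 4.73°C.

4.73°C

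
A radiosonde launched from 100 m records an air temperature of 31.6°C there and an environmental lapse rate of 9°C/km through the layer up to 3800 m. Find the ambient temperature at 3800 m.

100 → 3800 m (environmental, 9°C/km): ΔT = -9 × 3.7 = -33.3°C → T = -1.7°C

-1.7°C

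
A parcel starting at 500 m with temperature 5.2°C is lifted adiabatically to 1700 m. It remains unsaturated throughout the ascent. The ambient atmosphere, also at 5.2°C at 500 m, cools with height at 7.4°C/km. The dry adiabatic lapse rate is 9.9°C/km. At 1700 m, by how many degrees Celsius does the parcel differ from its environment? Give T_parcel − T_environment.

-3°C (parcel cooler than environment)

Parcel:
  From 500 m to 1700 m (dry): cools by 9.9 × 1.2 = 11.88°C, giving -6.68°C.
Environment:
  From 500 m to 1700 m (environment): cools by 7.4 × 1.2 = 8.88°C, giving -3.68°C.
T_parcel − T_env = -6.68 − (-3.68) = -3°C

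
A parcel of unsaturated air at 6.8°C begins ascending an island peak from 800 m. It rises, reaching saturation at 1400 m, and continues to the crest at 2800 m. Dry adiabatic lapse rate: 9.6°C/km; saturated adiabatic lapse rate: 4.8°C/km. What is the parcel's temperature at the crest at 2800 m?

-5.68°C

800 → 1400 m (dry, 9.6°C/km): ΔT = -9.6 × 0.6 = -5.76°C → T = 1.04°C
1400 → 2800 m (saturated, 4.8°C/km): ΔT = -4.8 × 1.4 = -6.72°C → T = -5.68°C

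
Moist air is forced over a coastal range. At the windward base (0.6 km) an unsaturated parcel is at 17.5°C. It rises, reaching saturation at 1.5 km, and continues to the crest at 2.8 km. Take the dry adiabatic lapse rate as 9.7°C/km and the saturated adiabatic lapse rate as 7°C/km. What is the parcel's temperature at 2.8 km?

-0.33°C

600–1500 m, dry: Δz = 0.9 km ⇒ ΔT = -8.73°C; T = 8.77°C
1500–2800 m, saturated: Δz = 1.3 km ⇒ ΔT = -9.1°C; T = -0.33°C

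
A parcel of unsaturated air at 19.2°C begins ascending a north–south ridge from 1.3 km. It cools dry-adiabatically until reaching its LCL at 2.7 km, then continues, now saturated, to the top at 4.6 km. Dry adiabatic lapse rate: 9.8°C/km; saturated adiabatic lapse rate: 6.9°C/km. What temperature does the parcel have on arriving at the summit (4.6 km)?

1300 → 2700 m (dry, 9.8°C/km): ΔT = -9.8 × 1.4 = -13.72°C → T = 5.48°C
2700 → 4600 m (saturated, 6.9°C/km): ΔT = -6.9 × 1.9 = -13.11°C → T = -7.63°C

-7.63°C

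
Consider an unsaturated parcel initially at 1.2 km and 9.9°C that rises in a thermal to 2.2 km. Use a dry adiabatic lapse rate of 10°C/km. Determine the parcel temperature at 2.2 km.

-0.1°C

1200–2200 m, dry adiabatic: Δz = 1 km ⇒ ΔT = -10°C; T = -0.1°C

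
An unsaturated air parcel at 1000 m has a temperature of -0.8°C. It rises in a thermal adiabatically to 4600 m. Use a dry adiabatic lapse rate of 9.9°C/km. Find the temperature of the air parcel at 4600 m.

Dry adiabatic to 4600 m: -9.9 × 3.6 km = -35.64°C, so T = -36.44°C.

-36.44°C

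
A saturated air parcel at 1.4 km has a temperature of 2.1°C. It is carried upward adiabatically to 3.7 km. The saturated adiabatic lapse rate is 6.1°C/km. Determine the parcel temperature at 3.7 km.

-11.93°C

From 1400 m to 3700 m (saturated adiabatic): cools by 6.1 × 2.3 = 14.03°C, giving -11.93°C.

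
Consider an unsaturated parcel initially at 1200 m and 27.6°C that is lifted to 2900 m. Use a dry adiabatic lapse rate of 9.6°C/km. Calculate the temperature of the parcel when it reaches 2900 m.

From 1200 m to 2900 m (dry adiabatic): cools by 9.6 × 1.7 = 16.32°C, giving 11.28°C.

11.28°C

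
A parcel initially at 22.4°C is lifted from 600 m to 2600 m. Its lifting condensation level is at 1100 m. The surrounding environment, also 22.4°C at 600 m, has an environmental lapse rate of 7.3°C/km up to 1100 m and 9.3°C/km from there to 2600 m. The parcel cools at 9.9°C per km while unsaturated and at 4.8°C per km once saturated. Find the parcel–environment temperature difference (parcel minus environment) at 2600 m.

Parcel:
  From 600 m to 1100 m (dry): cools by 9.9 × 0.5 = 4.95°C, giving 17.45°C.
  From 1100 m to 2600 m (saturated): cools by 4.8 × 1.5 = 7.2°C, giving 10.25°C.
Environment:
  From 600 m to 1100 m (environment, lower layer): cools by 7.3 × 0.5 = 3.65°C, giving 18.75°C.
  From 1100 m to 2600 m (environment, upper layer): cools by 9.3 × 1.5 = 13.95°C, giving 4.8°C.
T_parcel − T_env = 10.25 − 4.8 = +5.45°C

+5.45°C (parcel warmer than environment)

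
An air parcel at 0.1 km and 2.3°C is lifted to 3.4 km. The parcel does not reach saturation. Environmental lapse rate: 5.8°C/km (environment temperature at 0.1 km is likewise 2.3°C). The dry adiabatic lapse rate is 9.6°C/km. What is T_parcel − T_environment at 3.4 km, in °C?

Parcel:
  100 → 3400 m (dry, 9.6°C/km): ΔT = -9.6 × 3.3 = -31.68°C → T = -29.38°C
Environment:
  100 → 3400 m (environment, 5.8°C/km): ΔT = -5.8 × 3.3 = -19.14°C → T = -16.84°C
T_parcel − T_env = -29.38 − (-16.84) = -12.54°C

-12.54°C (parcel cooler than environment)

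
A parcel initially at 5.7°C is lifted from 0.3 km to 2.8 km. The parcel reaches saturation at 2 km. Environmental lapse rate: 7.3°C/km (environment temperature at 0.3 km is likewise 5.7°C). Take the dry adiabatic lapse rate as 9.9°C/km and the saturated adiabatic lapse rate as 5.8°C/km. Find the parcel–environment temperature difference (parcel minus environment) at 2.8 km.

Parcel:
  From 300 m to 2000 m (dry): cools by 9.9 × 1.7 = 16.83°C, giving -11.13°C.
  From 2000 m to 2800 m (saturated): cools by 5.8 × 0.8 = 4.64°C, giving -15.77°C.
Environment:
  From 300 m to 2800 m (environment): cools by 7.3 × 2.5 = 18.25°C, giving -12.55°C.
T_parcel − T_env = -15.77 − (-12.55) = -3.22°C

-3.22°C (parcel cooler than environment)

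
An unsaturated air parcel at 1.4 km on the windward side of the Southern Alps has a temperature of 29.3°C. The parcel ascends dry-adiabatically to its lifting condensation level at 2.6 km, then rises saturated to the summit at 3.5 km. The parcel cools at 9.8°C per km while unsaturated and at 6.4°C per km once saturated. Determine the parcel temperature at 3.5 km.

From 1400 m to 2600 m (dry): cools by 9.8 × 1.2 = 11.76°C, giving 17.54°C.
From 2600 m to 3500 m (saturated): cools by 6.4 × 0.9 = 5.76°C, giving 11.78°C.

11.78°C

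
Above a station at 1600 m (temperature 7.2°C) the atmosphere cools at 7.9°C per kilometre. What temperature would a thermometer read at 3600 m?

1600 → 3600 m (environmental, 7.9°C/km): ΔT = -7.9 × 2 = -15.8°C → T = -8.6°C

-8.6°C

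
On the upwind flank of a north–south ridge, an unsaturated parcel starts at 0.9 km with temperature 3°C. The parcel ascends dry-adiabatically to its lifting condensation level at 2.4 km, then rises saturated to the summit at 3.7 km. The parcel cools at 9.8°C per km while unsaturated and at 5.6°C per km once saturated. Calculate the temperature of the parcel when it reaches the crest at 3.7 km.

900 → 2400 m (dry, 9.8°C/km): ΔT = -9.8 × 1.5 = -14.7°C → T = -11.7°C
2400 → 3700 m (saturated, 5.6°C/km): ΔT = -5.6 × 1.3 = -7.28°C → T = -18.98°C

-18.98°C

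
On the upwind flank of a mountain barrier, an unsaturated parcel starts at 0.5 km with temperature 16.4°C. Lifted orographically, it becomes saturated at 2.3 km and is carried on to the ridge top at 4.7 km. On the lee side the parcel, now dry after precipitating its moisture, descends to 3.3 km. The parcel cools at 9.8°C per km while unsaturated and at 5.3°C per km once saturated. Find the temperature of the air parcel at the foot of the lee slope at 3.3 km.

-0.24°C

Dry to 2300 m: -9.8 × 1.8 km = -17.64°C, so T = -1.24°C.
Saturated to 4700 m: -5.3 × 2.4 km = -12.72°C, so T = -13.96°C.
Dry descent to 3300 m: +9.8 × 1.4 km = +13.72°C, so T = -0.24°C.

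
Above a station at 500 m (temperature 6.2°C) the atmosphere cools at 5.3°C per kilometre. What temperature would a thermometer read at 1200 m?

From 500 m to 1200 m (environmental): cools by 5.3 × 0.7 = 3.71°C, giving 2.49°C.

2.49°C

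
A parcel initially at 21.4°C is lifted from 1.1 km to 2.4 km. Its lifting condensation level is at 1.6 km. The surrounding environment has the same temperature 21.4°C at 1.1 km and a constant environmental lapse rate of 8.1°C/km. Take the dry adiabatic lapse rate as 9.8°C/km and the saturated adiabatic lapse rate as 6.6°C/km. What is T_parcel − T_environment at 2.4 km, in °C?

Parcel:
  1100 → 1600 m (dry, 9.8°C/km): ΔT = -9.8 × 0.5 = -4.9°C → T = 16.5°C
  1600 → 2400 m (saturated, 6.6°C/km): ΔT = -6.6 × 0.8 = -5.28°C → T = 11.22°C
Environment:
  1100 → 2400 m (environment, 8.1°C/km): ΔT = -8.1 × 1.3 = -10.53°C → T = 10.87°C
T_parcel − T_env = 11.22 − 10.87 = +0.35°C

+0.35°C (parcel warmer than environment)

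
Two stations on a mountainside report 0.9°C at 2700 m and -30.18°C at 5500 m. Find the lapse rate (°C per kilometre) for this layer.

Γ = −ΔT/Δz = (0.9 − (-30.18)) / (5500 − 2700) m
  = 31.08°C / 2.8 km = 11.1°C/km

11.1°C/km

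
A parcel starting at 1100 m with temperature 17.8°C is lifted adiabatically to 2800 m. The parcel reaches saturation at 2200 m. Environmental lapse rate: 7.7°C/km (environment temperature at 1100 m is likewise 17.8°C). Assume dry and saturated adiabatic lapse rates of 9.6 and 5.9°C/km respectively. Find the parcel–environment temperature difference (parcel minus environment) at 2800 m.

-1.01°C (parcel cooler than environment)

Parcel:
  Dry to 2200 m: -9.6 × 1.1 km = -10.56°C, so T = 7.24°C.
  Saturated to 2800 m: -5.9 × 0.6 km = -3.54°C, so T = 3.7°C.
Environment:
  Environment to 2800 m: -7.7 × 1.7 km = -13.09°C, so T = 4.71°C.
T_parcel − T_env = 3.7 − 4.71 = -1.01°C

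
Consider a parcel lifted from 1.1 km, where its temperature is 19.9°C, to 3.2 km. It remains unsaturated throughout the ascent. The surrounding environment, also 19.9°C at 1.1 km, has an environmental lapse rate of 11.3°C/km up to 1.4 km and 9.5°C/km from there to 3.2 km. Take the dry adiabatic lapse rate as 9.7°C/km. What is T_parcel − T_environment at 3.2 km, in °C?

Parcel:
  1100 → 3200 m (dry, 9.7°C/km): ΔT = -9.7 × 2.1 = -20.37°C → T = -0.47°C
Environment:
  1100 → 1400 m (environment, lower layer, 11.3°C/km): ΔT = -11.3 × 0.3 = -3.39°C → T = 16.51°C
  1400 → 3200 m (environment, upper layer, 9.5°C/km): ΔT = -9.5 × 1.8 = -17.1°C → T = -0.59°C
T_parcel − T_env = -0.47 − (-0.59) = +0.12°C

+0.12°C (parcel warmer than environment)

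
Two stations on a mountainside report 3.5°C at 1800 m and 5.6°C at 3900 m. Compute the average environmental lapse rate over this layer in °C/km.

Γ = −ΔT/Δz = (3.5 − 5.6) / (3900 − 1800) m
  = -2.1°C / 2.1 km = -1°C/km

-1°C/km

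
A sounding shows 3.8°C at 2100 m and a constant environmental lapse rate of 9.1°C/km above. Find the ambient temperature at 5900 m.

-30.78°C

From 2100 m to 5900 m (environmental): cools by 9.1 × 3.8 = 34.58°C, giving -30.78°C.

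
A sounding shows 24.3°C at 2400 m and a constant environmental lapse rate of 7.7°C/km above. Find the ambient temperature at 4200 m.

From 2400 m to 4200 m (environmental): cools by 7.7 × 1.8 = 13.86°C, giving 10.44°C.

10.44°C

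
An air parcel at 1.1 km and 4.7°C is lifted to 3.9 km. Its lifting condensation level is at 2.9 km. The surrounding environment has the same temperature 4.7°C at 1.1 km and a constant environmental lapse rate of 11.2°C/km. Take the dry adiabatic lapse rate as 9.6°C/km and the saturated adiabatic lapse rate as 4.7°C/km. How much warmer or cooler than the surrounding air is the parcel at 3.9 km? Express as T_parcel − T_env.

Parcel:
  Dry to 2900 m: -9.6 × 1.8 km = -17.28°C, so T = -12.58°C.
  Saturated to 3900 m: -4.7 × 1 km = -4.7°C, so T = -17.28°C.
Environment:
  Environment to 3900 m: -11.2 × 2.8 km = -31.36°C, so T = -26.66°C.
T_parcel − T_env = -17.28 − (-26.66) = +9.38°C

+9.38°C (parcel warmer than environment)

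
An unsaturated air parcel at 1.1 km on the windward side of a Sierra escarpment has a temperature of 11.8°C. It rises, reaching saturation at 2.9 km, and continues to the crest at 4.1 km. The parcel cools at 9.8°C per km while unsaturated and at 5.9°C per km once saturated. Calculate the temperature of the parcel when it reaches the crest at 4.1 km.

1100–2900 m, dry: Δz = 1.8 km ⇒ ΔT = -17.64°C; T = -5.84°C
2900–4100 m, saturated: Δz = 1.2 km ⇒ ΔT = -7.08°C; T = -12.92°C

-12.92°C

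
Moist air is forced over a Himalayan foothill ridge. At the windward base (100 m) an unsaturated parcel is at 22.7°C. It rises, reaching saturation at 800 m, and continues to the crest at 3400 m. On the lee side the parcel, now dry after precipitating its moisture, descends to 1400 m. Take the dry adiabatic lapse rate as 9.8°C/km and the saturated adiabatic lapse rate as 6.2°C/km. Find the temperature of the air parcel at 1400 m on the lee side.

100 → 800 m (dry, 9.8°C/km): ΔT = -9.8 × 0.7 = -6.86°C → T = 15.84°C
800 → 3400 m (saturated, 6.2°C/km): ΔT = -6.2 × 2.6 = -16.12°C → T = -0.28°C
3400 → 1400 m (dry descent, 9.8°C/km): ΔT = +9.8 × 2 = +19.6°C → T = 19.32°C

19.32°C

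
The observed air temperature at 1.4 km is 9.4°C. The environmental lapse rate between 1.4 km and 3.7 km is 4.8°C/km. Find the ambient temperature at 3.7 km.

1400 → 3700 m (environmental, 4.8°C/km): ΔT = -4.8 × 2.3 = -11.04°C → T = -1.64°C

-1.64°C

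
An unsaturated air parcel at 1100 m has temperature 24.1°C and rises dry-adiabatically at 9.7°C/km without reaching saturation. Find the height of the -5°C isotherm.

Height above start = (24.1 − (-5)) / 9.7 = 3 km
Altitude = 1100 m + 3000 m = 4100 m

4100 m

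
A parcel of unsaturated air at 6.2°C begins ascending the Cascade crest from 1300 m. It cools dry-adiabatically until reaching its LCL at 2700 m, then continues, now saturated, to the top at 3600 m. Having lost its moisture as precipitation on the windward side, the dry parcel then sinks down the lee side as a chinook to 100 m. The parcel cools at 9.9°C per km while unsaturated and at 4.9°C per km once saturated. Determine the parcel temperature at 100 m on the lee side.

22.58°C

From 1300 m to 2700 m (dry): cools by 9.9 × 1.4 = 13.86°C, giving -7.66°C.
From 2700 m to 3600 m (saturated): cools by 4.9 × 0.9 = 4.41°C, giving -12.07°C.
From 3600 m to 100 m (dry descent): warms by 9.9 × 3.5 = 34.65°C, giving 22.58°C.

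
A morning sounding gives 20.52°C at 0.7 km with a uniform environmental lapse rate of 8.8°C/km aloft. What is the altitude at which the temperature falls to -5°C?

3.6 km

Height above start = (20.52 − (-5)) / 8.8 = 2.9 km
Altitude = 700 m + 2900 m = 3600 m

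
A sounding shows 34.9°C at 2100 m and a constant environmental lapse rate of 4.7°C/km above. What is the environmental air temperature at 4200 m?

25.03°C

Environmental to 4200 m: -4.7 × 2.1 km = -9.87°C, so T = 25.03°C.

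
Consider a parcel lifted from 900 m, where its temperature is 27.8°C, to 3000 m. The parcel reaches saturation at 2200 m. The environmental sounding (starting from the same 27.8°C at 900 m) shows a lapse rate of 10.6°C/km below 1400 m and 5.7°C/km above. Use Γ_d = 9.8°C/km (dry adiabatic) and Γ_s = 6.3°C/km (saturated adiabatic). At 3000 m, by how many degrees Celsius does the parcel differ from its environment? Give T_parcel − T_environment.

Parcel:
  From 900 m to 2200 m (dry): cools by 9.8 × 1.3 = 12.74°C, giving 15.06°C.
  From 2200 m to 3000 m (saturated): cools by 6.3 × 0.8 = 5.04°C, giving 10.02°C.
Environment:
  From 900 m to 1400 m (environment, lower layer): cools by 10.6 × 0.5 = 5.3°C, giving 22.5°C.
  From 1400 m to 3000 m (environment, upper layer): cools by 5.7 × 1.6 = 9.12°C, giving 13.38°C.
T_parcel − T_env = 10.02 − 13.38 = -3.36°C

-3.36°C (parcel cooler than environment)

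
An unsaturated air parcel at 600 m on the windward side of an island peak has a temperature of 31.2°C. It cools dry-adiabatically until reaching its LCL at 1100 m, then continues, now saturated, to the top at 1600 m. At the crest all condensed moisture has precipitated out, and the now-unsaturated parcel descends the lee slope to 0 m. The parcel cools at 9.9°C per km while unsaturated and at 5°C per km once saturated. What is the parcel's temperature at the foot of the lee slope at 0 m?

600–1100 m, dry: Δz = 0.5 km ⇒ ΔT = -4.95°C; T = 26.25°C
1100–1600 m, saturated: Δz = 0.5 km ⇒ ΔT = -2.5°C; T = 23.75°C
1600–0 m, dry descent: Δz = 1.6 km ⇒ ΔT = +15.84°C; T = 39.59°C

39.59°C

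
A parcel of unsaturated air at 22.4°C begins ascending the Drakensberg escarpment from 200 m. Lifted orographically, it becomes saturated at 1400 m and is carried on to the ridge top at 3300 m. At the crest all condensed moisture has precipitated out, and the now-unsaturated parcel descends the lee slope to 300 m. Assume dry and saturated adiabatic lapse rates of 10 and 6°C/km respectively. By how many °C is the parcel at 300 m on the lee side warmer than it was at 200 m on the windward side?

200 → 1400 m (dry, 10°C/km): ΔT = -10 × 1.2 = -12°C → T = 10.4°C
1400 → 3300 m (saturated, 6°C/km): ΔT = -6 × 1.9 = -11.4°C → T = -1°C
3300 → 300 m (dry descent, 10°C/km): ΔT = +10 × 3 = +30°C → T = 29°C
Net change vs windward start: 29 − 22.4 = +6.6°C

+6.6°C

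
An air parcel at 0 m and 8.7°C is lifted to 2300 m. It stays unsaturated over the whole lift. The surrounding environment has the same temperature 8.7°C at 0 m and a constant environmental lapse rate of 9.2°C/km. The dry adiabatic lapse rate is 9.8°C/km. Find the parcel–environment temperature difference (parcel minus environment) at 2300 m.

Parcel:
  From 0 m to 2300 m (dry): cools by 9.8 × 2.3 = 22.54°C, giving -13.84°C.
Environment:
  From 0 m to 2300 m (environment): cools by 9.2 × 2.3 = 21.16°C, giving -12.46°C.
T_parcel − T_env = -13.84 − (-12.46) = -1.38°C

-1.38°C (parcel cooler than environment)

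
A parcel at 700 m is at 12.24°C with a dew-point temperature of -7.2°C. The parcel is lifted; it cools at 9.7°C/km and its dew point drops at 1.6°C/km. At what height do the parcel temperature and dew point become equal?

3100 m

T and T_d converge at 9.7 − 1.6 = 8.1°C per km
Height above start = (12.24 − (-7.2)) / 8.1 = 2.4 km
LCL altitude = 700 m + 2400 m = 3100 m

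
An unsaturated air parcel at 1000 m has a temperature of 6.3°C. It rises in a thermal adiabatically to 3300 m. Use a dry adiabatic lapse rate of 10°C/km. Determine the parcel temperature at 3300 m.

1000–3300 m, dry adiabatic: Δz = 2.3 km ⇒ ΔT = -23°C; T = -16.7°C

-16.7°C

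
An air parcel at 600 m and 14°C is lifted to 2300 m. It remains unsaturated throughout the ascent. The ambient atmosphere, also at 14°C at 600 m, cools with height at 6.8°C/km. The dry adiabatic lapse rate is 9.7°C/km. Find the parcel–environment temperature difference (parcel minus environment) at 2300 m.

Parcel:
  Dry to 2300 m: -9.7 × 1.7 km = -16.49°C, so T = -2.49°C.
Environment:
  Environment to 2300 m: -6.8 × 1.7 km = -11.56°C, so T = 2.44°C.
T_parcel − T_env = -2.49 − 2.44 = -4.93°C

-4.93°C (parcel cooler than environment)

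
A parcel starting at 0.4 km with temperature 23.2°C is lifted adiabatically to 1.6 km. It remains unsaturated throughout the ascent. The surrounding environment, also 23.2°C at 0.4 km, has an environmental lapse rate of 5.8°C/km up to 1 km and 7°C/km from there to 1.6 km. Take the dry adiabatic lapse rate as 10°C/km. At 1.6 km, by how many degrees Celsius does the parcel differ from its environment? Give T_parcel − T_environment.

-4.32°C (parcel cooler than environment)

Parcel:
  400 → 1600 m (dry, 10°C/km): ΔT = -10 × 1.2 = -12°C → T = 11.2°C
Environment:
  400 → 1000 m (environment, lower layer, 5.8°C/km): ΔT = -5.8 × 0.6 = -3.48°C → T = 19.72°C
  1000 → 1600 m (environment, upper layer, 7°C/km): ΔT = -7 × 0.6 = -4.2°C → T = 15.52°C
T_parcel − T_env = 11.2 − 15.52 = -4.32°C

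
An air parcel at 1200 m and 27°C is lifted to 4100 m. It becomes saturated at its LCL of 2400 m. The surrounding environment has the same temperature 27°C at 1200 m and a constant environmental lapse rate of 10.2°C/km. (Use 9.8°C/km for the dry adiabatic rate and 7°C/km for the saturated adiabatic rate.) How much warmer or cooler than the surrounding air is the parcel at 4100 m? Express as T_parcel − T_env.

+5.92°C (parcel warmer than environment)

Parcel:
  1200 → 2400 m (dry, 9.8°C/km): ΔT = -9.8 × 1.2 = -11.76°C → T = 15.24°C
  2400 → 4100 m (saturated, 7°C/km): ΔT = -7 × 1.7 = -11.9°C → T = 3.34°C
Environment:
  1200 → 4100 m (environment, 10.2°C/km): ΔT = -10.2 × 2.9 = -29.58°C → T = -2.58°C
T_parcel − T_env = 3.34 − (-2.58) = +5.92°C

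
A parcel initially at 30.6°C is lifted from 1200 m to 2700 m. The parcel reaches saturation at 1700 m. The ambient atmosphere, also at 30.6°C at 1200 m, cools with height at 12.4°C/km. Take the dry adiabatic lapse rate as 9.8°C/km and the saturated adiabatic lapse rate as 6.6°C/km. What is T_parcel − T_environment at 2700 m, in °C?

Parcel:
  From 1200 m to 1700 m (dry): cools by 9.8 × 0.5 = 4.9°C, giving 25.7°C.
  From 1700 m to 2700 m (saturated): cools by 6.6 × 1 = 6.6°C, giving 19.1°C.
Environment:
  From 1200 m to 2700 m (environment): cools by 12.4 × 1.5 = 18.6°C, giving 12°C.
T_parcel − T_env = 19.1 − 12 = +7.1°C

+7.1°C (parcel warmer than environment)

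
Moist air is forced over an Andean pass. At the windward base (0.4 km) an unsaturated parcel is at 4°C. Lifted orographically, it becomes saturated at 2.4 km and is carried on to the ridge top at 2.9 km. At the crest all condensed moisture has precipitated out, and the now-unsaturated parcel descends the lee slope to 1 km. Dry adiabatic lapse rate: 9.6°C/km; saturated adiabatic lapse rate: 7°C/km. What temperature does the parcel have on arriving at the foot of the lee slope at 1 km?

Dry to 2400 m: -9.6 × 2 km = -19.2°C, so T = -15.2°C.
Saturated to 2900 m: -7 × 0.5 km = -3.5°C, so T = -18.7°C.
Dry descent to 1000 m: +9.6 × 1.9 km = +18.24°C, so T = -0.46°C.

-0.46°C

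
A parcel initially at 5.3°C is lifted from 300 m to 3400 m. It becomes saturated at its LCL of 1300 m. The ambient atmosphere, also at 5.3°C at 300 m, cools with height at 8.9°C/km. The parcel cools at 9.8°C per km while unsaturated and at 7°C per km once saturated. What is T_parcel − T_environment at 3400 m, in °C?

Parcel:
  Dry to 1300 m: -9.8 × 1 km = -9.8°C, so T = -4.5°C.
  Saturated to 3400 m: -7 × 2.1 km = -14.7°C, so T = -19.2°C.
Environment:
  Environment to 3400 m: -8.9 × 3.1 km = -27.59°C, so T = -22.29°C.
T_parcel − T_env = -19.2 − (-22.29) = +3.09°C

+3.09°C (parcel warmer than environment)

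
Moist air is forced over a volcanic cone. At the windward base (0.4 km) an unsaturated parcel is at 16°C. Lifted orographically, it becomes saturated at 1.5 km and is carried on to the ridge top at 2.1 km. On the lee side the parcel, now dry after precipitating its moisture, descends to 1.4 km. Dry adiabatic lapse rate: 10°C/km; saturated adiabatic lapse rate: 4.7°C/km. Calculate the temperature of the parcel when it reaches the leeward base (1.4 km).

From 400 m to 1500 m (dry): cools by 10 × 1.1 = 11°C, giving 5°C.
From 1500 m to 2100 m (saturated): cools by 4.7 × 0.6 = 2.82°C, giving 2.18°C.
From 2100 m to 1400 m (dry descent): warms by 10 × 0.7 = 7°C, giving 9.18°C.

9.18°C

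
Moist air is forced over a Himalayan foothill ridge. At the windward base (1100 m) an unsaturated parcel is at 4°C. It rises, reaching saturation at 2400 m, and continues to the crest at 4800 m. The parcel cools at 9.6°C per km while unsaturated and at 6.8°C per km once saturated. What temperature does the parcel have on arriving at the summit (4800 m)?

-24.8°C

From 1100 m to 2400 m (dry): cools by 9.6 × 1.3 = 12.48°C, giving -8.48°C.
From 2400 m to 4800 m (saturated): cools by 6.8 × 2.4 = 16.32°C, giving -24.8°C.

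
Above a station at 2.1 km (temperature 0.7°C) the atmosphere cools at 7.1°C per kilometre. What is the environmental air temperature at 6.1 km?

-27.7°C

Environmental to 6100 m: -7.1 × 4 km = -28.4°C, so T = -27.7°C.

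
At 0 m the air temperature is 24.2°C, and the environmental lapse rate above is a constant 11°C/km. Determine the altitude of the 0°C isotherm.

Height above start = (24.2 − 0) / 11 = 2.2 km
Altitude = 0 m + 2200 m = 2200 m

2200 m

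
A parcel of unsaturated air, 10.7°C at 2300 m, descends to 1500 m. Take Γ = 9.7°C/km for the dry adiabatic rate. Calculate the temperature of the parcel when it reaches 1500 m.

18.46°C

2300 → 1500 m (dry adiabatic, 9.7°C/km): ΔT = +9.7 × 0.8 = +7.76°C → T = 18.46°C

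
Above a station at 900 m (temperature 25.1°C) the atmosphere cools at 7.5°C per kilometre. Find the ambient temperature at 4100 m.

1.1°C

900–4100 m, environmental: Δz = 3.2 km ⇒ ΔT = -24°C; T = 1.1°C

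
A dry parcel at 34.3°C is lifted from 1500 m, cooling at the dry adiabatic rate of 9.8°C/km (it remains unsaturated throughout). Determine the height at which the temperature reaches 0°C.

5000 m

Height above start = (34.3 − 0) / 9.8 = 3.5 km
Altitude = 1500 m + 3500 m = 5000 m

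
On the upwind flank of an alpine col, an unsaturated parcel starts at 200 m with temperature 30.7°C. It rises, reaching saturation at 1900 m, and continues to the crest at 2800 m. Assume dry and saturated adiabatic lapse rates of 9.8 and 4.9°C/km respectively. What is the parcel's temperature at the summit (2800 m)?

200–1900 m, dry: Δz = 1.7 km ⇒ ΔT = -16.66°C; T = 14.04°C
1900–2800 m, saturated: Δz = 0.9 km ⇒ ΔT = -4.41°C; T = 9.63°C

9.63°C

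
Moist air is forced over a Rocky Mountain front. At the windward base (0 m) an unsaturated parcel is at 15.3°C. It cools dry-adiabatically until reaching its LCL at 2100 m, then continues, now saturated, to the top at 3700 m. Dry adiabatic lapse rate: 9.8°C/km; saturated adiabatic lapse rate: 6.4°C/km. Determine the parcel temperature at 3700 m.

-15.52°C

Dry to 2100 m: -9.8 × 2.1 km = -20.58°C, so T = -5.28°C.
Saturated to 3700 m: -6.4 × 1.6 km = -10.24°C, so T = -15.52°C.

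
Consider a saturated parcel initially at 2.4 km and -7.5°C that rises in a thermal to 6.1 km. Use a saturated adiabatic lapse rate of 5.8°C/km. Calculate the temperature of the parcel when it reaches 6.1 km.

From 2400 m to 6100 m (saturated adiabatic): cools by 5.8 × 3.7 = 21.46°C, giving -28.96°C.

-28.96°C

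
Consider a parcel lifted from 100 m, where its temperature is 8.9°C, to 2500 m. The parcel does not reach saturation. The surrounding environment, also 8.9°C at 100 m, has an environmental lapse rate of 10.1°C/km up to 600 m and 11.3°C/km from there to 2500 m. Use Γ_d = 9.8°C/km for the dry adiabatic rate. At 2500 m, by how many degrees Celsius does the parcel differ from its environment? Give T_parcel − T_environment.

+3°C (parcel warmer than environment)

Parcel:
  100 → 2500 m (dry, 9.8°C/km): ΔT = -9.8 × 2.4 = -23.52°C → T = -14.62°C
Environment:
  100 → 600 m (environment, lower layer, 10.1°C/km): ΔT = -10.1 × 0.5 = -5.05°C → T = 3.85°C
  600 → 2500 m (environment, upper layer, 11.3°C/km): ΔT = -11.3 × 1.9 = -21.47°C → T = -17.62°C
T_parcel − T_env = -14.62 − (-17.62) = +3°C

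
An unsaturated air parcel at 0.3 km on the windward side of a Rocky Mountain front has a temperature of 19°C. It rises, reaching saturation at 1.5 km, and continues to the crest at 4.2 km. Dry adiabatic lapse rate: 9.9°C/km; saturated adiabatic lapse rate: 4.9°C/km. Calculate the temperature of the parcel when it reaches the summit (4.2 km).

Dry to 1500 m: -9.9 × 1.2 km = -11.88°C, so T = 7.12°C.
Saturated to 4200 m: -4.9 × 2.7 km = -13.23°C, so T = -6.11°C.

-6.11°C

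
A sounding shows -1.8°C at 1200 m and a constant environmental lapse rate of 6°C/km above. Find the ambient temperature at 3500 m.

-15.6°C

1200 → 3500 m (environmental, 6°C/km): ΔT = -6 × 2.3 = -13.8°C → T = -15.6°C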